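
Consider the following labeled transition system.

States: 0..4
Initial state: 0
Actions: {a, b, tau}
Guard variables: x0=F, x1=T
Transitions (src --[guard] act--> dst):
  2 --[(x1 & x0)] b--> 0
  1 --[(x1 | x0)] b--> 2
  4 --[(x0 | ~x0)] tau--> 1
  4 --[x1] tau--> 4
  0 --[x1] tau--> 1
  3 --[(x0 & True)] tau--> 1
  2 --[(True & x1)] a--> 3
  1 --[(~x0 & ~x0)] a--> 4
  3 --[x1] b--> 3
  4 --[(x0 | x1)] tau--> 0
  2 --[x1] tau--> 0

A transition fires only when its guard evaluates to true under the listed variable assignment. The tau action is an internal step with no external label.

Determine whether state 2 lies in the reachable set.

Answer: REACHABLE

Trace:
9 transition(s) survive guard evaluation.
depth 0: {0}
depth 1: {1}  total {0,1}
depth 2: {2,4}  total {0,1,2,4}
depth 3: {3}  total {0,1,2,3,4}
Reachable = {0,1,2,3,4}
witness 2: tau·b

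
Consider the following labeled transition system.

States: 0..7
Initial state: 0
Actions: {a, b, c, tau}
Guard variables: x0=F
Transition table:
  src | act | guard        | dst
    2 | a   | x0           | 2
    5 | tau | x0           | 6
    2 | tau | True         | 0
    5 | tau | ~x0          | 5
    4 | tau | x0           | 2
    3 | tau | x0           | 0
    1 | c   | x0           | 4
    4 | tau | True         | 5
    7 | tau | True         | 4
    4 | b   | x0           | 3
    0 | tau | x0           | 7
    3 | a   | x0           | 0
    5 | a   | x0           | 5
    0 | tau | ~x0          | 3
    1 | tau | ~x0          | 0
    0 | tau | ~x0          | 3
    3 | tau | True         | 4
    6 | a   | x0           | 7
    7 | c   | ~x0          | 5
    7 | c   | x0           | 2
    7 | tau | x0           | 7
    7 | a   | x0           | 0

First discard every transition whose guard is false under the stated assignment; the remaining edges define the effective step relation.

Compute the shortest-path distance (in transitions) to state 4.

Answer: 2

Trace:
BFS to 4:
  depth 0: {0}
  depth 1: {3}
  depth 2: {4}
depth(4)=2, e.g. tau·tau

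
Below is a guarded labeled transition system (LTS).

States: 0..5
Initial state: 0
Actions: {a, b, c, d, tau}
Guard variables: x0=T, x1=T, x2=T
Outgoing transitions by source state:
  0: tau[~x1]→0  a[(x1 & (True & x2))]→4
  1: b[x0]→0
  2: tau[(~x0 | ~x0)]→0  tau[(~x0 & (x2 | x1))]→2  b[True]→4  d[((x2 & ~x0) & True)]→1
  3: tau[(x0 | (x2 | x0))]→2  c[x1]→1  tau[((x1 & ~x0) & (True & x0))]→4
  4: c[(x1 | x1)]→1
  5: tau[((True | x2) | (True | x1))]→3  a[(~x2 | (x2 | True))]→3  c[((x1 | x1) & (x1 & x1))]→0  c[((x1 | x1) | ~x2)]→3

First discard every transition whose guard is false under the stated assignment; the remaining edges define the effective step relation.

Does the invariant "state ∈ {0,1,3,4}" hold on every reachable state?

Allowed set {0,1,3,4}
Reachable = {0,1,4}
  0: safe
  1: safe
  4: safe

Answer: INVARIANT HOLDS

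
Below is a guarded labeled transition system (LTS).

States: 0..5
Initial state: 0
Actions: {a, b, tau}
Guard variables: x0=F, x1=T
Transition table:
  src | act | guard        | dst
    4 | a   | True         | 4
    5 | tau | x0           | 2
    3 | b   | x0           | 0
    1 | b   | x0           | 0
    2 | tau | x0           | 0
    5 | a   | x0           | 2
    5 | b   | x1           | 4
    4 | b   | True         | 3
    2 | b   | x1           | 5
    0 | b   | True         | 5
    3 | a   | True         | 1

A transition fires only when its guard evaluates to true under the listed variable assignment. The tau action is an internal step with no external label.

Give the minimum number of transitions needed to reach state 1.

Answer: 4

Trace:
Layered search for 1:
  Layer 0: {0}
  Layer 1: {5}
  Layer 2: {4}
  Layer 3: {3}
  Layer 4: {1}
first hit 1 at d=4 via b·b·b·a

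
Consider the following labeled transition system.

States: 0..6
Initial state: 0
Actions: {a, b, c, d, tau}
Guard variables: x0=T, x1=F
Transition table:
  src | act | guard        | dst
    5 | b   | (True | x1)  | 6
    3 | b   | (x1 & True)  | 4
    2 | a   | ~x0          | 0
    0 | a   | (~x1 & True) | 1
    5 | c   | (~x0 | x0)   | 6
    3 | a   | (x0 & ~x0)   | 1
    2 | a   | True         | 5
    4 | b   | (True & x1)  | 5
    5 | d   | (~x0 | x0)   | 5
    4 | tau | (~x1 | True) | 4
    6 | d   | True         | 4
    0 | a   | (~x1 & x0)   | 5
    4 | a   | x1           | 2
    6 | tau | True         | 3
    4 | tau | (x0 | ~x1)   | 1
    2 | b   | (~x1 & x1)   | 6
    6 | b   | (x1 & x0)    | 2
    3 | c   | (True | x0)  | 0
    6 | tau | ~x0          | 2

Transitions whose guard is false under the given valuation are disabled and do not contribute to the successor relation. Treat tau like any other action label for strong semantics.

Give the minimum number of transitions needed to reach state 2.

BFS to 2:
  L0 = {0}
  L1 = {1,5}
  L2 = {6}
  L3 = {3,4}
2 never appears.

Answer: UNREACHABLE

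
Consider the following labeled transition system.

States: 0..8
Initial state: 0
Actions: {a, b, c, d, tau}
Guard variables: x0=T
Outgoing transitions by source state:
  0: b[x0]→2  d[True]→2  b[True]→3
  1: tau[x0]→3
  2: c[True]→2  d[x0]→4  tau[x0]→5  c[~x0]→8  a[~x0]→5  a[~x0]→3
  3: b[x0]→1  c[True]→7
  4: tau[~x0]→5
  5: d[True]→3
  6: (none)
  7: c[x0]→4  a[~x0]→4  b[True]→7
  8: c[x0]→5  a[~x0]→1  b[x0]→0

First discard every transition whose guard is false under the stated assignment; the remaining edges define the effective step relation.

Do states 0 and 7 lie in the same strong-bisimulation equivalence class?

Bisimulation quotient by refinement:
  P[0] = {{0,1,2,3,4,5,6,7,8}}
  P[1] = {{0},{1},{2},{3,7,8},{4,6},{5}}
  P[2] = {{0},{1},{2},{3},{4,6},{5},{7},{8}}
stable after 3 split(s): 8 block(s)
0∈{0}, 7∈{7}

Answer: NOT BISIMILAR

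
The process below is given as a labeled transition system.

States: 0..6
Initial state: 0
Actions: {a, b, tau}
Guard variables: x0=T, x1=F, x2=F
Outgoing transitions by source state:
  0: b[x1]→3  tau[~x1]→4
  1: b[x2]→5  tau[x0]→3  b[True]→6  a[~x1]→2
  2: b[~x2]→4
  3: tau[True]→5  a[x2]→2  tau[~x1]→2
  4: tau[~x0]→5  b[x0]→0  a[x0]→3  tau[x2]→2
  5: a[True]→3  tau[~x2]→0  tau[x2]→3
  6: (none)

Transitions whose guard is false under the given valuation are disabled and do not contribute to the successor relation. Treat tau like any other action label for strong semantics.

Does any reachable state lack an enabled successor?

Reach set: {0,2,3,4,5}
  0: tau→4  [1 out]
  2: b→4  [1 out]
  3: tau→2  tau→5  [2 out]
  4: a→3  b→0  [2 out]
  5: a→3  tau→0  [2 out]

Answer: DEADLOCK-FREE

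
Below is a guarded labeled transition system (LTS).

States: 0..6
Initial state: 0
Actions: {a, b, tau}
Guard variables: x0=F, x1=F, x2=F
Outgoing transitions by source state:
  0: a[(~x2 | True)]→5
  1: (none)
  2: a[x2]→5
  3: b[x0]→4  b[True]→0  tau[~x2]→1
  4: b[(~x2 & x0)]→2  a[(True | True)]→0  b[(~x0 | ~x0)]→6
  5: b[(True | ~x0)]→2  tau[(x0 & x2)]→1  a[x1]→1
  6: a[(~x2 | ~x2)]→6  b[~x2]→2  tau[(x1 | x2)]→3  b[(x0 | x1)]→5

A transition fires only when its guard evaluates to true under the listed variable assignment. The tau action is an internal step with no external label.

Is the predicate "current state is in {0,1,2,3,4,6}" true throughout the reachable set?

Answer: INVARIANT VIOLATED at state 5

Working:
Allowed set {0,1,2,3,4,6}
Reachable = {0,2,5}
  0: ✓
  2: ✓
  5: VIOLATES
counterexample path to 5: a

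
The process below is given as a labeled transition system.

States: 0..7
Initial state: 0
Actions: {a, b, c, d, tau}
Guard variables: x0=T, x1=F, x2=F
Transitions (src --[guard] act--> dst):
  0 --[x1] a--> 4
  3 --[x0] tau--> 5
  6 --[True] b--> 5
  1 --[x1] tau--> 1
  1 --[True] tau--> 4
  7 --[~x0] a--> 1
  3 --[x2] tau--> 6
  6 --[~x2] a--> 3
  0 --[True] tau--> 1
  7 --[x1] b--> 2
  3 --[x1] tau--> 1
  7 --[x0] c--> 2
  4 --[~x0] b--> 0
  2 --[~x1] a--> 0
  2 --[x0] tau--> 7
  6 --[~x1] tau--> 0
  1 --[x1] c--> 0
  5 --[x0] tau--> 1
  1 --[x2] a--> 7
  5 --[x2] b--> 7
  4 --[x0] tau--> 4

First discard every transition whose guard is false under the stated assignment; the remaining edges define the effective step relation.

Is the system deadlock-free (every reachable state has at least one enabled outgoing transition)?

Answer: DEADLOCK-FREE

Analysis:
Reach set: {0,1,4}
  0: tau→1  [1 exit(s)]
  1: tau→4  [1 exit(s)]
  4: tau→4  [1 exit(s)]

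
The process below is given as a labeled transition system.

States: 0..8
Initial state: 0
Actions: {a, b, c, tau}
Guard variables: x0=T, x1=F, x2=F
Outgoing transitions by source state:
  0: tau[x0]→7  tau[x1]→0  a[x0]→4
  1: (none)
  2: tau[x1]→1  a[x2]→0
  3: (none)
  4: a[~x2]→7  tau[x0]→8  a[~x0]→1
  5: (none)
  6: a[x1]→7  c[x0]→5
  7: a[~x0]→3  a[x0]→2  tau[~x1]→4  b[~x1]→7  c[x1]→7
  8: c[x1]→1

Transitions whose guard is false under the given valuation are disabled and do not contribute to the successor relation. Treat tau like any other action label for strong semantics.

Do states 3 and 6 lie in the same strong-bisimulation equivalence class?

Bisimulation quotient by refinement:
  π0 = {{0,1,2,3,4,5,6,7,8}}
  π1 = {{0,4},{1,2,3,5,8},{6},{7}}
  π2 = {{0},{1,2,3,5,8},{4},{6},{7}}
Fixed point at round 3; 5 class(es).
3∈{1,2,3,5,8}, 6∈{6}

Answer: NOT BISIMILAR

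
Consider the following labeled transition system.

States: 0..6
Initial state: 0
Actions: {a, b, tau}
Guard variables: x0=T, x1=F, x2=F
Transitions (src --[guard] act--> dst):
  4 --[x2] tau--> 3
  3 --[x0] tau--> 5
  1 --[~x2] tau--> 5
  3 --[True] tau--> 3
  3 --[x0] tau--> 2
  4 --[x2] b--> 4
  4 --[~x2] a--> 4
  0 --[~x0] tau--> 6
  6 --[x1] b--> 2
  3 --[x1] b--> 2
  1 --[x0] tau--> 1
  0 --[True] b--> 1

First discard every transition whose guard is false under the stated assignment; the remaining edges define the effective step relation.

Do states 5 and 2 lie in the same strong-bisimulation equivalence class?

Refine partition for ~:
  P[0] = {{0,1,2,3,4,5,6}}
  P[1] = {{0},{1,3},{2,5,6},{4}}
Fixed point at round 2; 4 class(es).
5∈{2,5,6}, 2∈{2,5,6}

Answer: BISIMILAR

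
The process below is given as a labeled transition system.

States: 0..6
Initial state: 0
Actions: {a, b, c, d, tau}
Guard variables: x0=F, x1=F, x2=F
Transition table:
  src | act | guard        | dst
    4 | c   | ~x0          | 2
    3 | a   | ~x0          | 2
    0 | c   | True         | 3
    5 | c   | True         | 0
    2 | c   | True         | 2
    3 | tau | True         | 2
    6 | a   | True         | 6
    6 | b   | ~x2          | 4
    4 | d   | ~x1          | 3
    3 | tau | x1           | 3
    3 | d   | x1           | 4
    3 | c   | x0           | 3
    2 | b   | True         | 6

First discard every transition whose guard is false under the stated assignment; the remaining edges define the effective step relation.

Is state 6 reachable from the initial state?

Answer: REACHABLE

Trace:
After dropping false guards: 10 live edges.
Layer 0: {0}
Layer 1: {3}  cumulative {0,3}
Layer 2: {2}  cumulative {0,2,3}
Layer 3: {6}  cumulative {0,2,3,6}
Layer 4: {4}  cumulative {0,2,3,4,6}
Reachable = {0,2,3,4,6}
Path to 6: c·a·b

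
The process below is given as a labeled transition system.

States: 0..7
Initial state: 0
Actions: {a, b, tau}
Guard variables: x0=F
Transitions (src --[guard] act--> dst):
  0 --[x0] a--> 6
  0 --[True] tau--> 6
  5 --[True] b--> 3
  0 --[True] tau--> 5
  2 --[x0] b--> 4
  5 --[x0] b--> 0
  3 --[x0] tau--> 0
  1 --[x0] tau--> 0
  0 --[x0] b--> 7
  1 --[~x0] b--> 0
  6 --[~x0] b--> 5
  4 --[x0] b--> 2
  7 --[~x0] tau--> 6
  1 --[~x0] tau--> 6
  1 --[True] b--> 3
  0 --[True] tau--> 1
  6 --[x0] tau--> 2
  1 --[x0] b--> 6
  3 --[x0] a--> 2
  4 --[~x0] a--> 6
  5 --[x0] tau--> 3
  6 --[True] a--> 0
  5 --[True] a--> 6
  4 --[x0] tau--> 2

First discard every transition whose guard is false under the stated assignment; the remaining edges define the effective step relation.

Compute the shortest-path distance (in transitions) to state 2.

Answer: UNREACHABLE

Trace:
Layered search for 2:
  depth 0: {0}
  depth 1: {1,5,6}
  depth 2: {3}
2 never appears.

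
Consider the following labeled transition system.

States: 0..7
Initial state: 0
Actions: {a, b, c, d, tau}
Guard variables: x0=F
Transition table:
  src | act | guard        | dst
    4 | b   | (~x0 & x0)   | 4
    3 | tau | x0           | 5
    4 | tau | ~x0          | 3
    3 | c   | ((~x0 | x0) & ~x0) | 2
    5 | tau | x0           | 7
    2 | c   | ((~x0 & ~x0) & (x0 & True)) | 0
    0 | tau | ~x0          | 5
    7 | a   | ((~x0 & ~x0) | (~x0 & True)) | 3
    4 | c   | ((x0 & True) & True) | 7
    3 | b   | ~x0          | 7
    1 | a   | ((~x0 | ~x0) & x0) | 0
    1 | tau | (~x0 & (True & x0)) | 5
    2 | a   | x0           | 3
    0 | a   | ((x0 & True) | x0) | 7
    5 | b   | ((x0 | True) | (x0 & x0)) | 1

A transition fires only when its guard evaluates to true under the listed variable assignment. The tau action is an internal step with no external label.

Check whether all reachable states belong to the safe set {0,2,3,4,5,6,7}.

Safe = {0,2,3,4,5,6,7}
Reach set: {0,1,5}
  0: safe
  1: VIOLATES
  5: safe
witness against invariant: tau·b → 1

Answer: INVARIANT VIOLATED at state 1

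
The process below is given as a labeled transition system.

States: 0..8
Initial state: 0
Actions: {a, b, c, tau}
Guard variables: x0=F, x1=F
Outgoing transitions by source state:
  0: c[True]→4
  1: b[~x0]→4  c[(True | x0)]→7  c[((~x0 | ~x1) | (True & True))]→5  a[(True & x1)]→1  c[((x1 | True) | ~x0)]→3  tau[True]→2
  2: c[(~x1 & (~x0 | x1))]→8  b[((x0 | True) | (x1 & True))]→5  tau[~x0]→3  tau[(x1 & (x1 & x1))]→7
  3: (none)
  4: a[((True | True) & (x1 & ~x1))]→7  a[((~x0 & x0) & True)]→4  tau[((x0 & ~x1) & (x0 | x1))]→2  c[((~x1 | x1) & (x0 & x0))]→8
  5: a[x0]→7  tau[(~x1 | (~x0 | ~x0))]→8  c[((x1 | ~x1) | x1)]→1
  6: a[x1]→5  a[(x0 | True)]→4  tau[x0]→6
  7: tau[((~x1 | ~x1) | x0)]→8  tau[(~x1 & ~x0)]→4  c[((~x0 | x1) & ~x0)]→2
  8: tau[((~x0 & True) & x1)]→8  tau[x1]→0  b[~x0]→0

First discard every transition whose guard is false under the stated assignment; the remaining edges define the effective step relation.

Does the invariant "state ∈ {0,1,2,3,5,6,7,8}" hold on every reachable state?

Safe = {0,1,2,3,5,6,7,8}
Reach set: {0,4}
  0: ✓
  4: outside
counterexample path to 4: c

Answer: INVARIANT VIOLATED at state 4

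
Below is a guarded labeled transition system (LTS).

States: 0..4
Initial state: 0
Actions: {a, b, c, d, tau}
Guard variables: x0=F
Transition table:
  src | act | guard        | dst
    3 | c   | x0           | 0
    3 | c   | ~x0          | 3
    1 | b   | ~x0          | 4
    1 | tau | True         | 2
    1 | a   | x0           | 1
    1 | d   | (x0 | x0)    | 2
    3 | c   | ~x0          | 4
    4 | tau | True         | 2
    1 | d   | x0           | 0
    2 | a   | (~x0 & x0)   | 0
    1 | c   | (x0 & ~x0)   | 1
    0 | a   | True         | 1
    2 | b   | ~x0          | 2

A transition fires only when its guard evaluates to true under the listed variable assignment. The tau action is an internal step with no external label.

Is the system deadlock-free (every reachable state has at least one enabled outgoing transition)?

Reachable = {0,1,2,4}
  0: a→1  [1 exit(s)]
  1: b→4  tau→2  [2 exit(s)]
  2: b→2  [1 exit(s)]
  4: tau→2  [1 exit(s)]

Answer: DEADLOCK-FREE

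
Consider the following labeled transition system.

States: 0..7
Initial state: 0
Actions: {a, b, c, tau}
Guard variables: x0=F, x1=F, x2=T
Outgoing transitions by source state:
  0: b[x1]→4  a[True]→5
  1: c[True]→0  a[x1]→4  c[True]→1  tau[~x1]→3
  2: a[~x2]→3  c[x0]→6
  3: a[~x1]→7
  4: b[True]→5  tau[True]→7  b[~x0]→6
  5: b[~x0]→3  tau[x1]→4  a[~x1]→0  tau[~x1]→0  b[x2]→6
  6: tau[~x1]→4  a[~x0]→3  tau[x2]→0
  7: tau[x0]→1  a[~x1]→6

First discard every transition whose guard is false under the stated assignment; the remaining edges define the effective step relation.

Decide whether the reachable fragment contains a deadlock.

Answer: DEADLOCK-FREE

Trace:
Reach set: {0,3,4,5,6,7}
  0: a→5  [deg 1]
  3: a→7  [deg 1]
  4: b→5  b→6  tau→7  [deg 3]
  5: a→0  b→3  b→6  tau→0  [deg 4]
  6: a→3  tau→0  tau→4  [deg 3]
  7: a→6  [deg 1]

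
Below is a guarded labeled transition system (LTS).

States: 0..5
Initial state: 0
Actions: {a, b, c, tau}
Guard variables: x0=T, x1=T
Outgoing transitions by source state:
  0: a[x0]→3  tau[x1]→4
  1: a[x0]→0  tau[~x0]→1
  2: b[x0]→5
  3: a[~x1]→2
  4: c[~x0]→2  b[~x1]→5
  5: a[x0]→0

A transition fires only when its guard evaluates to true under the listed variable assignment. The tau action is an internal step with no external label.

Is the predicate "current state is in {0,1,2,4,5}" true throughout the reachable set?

Answer: INVARIANT VIOLATED at state 3

Working:
Safe = {0,1,2,4,5}
Reachable = {0,3,4}
  0: ok
  3: ✗ unsafe
  4: ok
reach 3 via a — violates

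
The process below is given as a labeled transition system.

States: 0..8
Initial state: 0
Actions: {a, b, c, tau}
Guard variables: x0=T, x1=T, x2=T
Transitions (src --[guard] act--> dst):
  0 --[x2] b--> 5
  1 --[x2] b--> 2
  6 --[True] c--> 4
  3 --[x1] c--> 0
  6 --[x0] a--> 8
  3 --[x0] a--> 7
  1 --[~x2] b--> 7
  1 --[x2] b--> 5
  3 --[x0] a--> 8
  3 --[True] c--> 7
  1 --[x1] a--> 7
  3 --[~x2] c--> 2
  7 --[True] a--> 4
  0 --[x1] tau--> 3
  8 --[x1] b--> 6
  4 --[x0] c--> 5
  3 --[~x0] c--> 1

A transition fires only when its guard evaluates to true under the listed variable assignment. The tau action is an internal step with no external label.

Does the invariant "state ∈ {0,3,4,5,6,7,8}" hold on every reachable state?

Allowed set {0,3,4,5,6,7,8}
R = {0,3,4,5,6,7,8}
  0: ok
  3: ok
  4: ok
  5: ok
  6: ok
  7: ok
  8: ok

Answer: INVARIANT HOLDS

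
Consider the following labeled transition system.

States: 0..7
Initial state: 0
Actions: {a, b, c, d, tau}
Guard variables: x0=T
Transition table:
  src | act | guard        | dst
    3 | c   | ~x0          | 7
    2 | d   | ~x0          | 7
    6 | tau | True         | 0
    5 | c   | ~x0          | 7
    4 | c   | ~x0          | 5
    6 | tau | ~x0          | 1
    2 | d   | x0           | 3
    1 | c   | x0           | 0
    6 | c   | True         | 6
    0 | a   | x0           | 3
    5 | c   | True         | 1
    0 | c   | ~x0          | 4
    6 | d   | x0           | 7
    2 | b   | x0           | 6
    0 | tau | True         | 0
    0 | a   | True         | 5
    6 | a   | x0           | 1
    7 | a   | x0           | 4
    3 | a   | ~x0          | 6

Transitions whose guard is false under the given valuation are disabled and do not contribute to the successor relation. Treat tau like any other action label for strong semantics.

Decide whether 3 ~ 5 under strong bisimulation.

Bisimulation quotient by refinement:
  round 0: {{0,1,2,3,4,5,6,7}}
  round 1: {{0},{1,5},{2},{3,4},{6},{7}}
  round 2: {{0},{1},{2},{3,4},{5},{6},{7}}
7 equivalence class(es) (converged in 3)
[3]={3,4}  [5]={5}

Answer: NOT BISIMILAR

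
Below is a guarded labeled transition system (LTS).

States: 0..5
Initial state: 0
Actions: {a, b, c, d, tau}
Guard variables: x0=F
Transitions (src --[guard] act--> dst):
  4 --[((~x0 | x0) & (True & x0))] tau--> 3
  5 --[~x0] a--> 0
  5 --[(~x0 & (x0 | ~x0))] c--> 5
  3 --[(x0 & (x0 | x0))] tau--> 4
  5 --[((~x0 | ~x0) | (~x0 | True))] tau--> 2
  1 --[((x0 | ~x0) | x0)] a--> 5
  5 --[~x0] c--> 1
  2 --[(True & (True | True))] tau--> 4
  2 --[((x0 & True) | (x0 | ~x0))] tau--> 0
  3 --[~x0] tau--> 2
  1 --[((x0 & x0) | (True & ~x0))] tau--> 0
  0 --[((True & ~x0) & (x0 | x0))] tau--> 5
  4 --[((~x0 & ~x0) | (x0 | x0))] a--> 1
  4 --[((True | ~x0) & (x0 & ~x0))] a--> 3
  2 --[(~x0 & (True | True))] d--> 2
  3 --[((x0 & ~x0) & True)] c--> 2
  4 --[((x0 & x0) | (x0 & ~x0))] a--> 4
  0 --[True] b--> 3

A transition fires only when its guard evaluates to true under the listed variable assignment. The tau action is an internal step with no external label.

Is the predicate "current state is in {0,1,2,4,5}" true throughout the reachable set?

Answer: INVARIANT VIOLATED at state 3

Working:
Allowed set {0,1,2,4,5}
R = {0,1,2,3,4,5}
  0: ok
  1: ok
  2: ok
  3: ✗ unsafe
  4: ok
  5: ok
counterexample path to 3: b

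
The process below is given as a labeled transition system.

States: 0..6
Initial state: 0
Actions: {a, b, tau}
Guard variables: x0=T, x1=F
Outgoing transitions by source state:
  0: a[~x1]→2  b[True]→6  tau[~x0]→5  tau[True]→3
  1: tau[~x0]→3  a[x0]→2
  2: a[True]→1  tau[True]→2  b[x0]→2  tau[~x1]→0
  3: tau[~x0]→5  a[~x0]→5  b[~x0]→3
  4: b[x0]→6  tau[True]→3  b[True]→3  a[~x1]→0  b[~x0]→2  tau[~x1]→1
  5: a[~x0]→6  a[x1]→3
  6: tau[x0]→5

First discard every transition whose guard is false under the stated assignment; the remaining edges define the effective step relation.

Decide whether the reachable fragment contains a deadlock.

Answer: DEADLOCK at state 3

Working:
Reach set: {0,1,2,3,5,6}
  0: a→2  b→6  tau→3  [deg 3]
  1: a→2  [deg 1]
  2: a→1  b→2  tau→0  tau→2  [deg 4]
  3: ∅  [STUCK]
  5: ∅  [STUCK]
  6: tau→5  [deg 1]
Path to 3: tau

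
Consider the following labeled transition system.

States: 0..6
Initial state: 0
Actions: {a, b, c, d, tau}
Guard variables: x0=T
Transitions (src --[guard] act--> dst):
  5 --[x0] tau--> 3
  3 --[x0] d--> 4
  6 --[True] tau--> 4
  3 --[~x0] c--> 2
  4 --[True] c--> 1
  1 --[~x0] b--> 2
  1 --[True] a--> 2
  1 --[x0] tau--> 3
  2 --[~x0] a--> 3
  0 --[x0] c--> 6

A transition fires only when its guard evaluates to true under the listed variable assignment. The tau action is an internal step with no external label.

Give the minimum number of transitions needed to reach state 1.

Answer: 3

Analysis:
BFS to 1:
  depth 0: {0}
  depth 1: {6}
  depth 2: {4}
  depth 3: {1}
first hit 1 at d=3 via c·tau·c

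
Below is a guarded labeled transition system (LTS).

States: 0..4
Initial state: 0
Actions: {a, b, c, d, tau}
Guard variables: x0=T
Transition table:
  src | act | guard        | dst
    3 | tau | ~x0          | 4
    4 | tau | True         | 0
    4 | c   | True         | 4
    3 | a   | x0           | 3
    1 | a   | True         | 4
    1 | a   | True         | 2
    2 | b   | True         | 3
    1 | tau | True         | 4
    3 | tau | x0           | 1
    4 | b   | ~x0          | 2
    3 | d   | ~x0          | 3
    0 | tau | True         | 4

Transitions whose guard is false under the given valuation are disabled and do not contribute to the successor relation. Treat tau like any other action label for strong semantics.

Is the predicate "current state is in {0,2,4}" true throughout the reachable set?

Allowed set {0,2,4}
R = {0,4}
  0: safe
  4: safe

Answer: INVARIANT HOLDS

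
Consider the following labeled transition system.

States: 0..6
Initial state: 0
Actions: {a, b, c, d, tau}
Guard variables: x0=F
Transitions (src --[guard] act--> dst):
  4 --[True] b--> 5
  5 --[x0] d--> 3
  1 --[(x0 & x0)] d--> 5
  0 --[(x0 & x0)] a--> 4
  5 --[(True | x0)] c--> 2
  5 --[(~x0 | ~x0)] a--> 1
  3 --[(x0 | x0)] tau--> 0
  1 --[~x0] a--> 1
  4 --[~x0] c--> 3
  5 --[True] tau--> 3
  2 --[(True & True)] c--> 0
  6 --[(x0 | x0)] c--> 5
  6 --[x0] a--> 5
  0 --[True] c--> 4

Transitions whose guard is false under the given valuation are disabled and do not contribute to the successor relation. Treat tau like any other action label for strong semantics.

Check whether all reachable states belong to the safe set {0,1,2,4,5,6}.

Answer: INVARIANT VIOLATED at state 3

Trace:
Inv-set: {0,1,2,4,5,6}
Reach set: {0,1,2,3,4,5}
  0: ✓
  1: ✓
  2: ✓
  3: outside
  4: ✓
  5: ✓
counterexample path to 3: c·c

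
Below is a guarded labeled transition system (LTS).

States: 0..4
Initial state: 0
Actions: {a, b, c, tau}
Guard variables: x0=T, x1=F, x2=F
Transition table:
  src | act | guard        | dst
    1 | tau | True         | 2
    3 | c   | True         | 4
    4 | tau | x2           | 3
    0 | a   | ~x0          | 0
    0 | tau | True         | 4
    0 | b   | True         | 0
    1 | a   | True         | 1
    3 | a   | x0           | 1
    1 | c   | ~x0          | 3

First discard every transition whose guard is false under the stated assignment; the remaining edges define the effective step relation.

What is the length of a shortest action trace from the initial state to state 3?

Breadth-first toward 3:
  L0 = {0}
  L1 = {4}
3 never appears.

Answer: UNREACHABLE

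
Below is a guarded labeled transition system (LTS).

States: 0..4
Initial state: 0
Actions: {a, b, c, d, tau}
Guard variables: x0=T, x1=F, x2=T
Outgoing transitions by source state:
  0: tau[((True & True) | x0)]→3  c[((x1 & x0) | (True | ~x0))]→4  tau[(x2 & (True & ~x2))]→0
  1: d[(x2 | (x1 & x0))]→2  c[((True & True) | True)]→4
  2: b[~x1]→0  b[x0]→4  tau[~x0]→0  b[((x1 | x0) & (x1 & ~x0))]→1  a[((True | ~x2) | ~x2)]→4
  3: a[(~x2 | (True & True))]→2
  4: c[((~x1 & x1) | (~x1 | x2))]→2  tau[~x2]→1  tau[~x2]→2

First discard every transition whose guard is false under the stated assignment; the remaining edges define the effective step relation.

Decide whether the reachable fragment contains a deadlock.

Reachable = {0,2,3,4}
  0: c→4  tau→3  [2 out]
  2: a→4  b→0  b→4  [3 out]
  3: a→2  [1 out]
  4: c→2  [1 out]

Answer: DEADLOCK-FREE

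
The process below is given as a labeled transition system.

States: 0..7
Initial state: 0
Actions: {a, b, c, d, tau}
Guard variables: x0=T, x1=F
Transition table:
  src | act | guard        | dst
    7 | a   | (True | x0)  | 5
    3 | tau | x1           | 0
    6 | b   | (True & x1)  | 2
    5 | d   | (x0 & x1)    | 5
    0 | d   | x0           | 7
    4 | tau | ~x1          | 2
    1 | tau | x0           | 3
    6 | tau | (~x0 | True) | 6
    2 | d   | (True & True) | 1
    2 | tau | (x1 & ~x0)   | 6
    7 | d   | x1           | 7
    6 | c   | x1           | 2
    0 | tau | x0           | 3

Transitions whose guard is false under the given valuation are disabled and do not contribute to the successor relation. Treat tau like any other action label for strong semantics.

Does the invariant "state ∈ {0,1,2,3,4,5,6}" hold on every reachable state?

Allowed set {0,1,2,3,4,5,6}
R = {0,3,5,7}
  0: safe
  3: safe
  5: safe
  7: ✗ unsafe
counterexample path to 7: d

Answer: INVARIANT VIOLATED at state 7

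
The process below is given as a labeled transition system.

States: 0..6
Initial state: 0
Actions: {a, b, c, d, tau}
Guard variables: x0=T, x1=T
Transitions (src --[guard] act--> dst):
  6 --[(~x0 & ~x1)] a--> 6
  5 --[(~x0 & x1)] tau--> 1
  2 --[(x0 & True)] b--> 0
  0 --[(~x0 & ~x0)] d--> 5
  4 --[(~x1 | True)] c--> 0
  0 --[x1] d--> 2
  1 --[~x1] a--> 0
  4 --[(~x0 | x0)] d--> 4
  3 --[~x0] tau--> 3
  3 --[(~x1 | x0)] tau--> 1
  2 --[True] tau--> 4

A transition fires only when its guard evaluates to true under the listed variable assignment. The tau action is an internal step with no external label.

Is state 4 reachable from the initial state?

Answer: REACHABLE

Trace:
After dropping false guards: 6 live edges.
Layer 0: {0}
Layer 1: {2}  now seen {0,2}
Layer 2: {4}  now seen {0,2,4}
Reachable = {0,2,4}
witness 4: d·tau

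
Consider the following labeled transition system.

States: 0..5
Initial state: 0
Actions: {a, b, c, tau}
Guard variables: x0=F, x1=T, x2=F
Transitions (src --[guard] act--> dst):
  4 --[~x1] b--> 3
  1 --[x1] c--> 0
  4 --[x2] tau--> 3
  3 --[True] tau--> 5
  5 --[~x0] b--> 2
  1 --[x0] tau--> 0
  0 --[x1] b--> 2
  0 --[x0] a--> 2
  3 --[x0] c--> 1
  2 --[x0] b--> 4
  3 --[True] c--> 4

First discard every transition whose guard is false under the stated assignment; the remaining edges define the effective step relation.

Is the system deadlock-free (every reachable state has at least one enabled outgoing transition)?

R = {0,2}
  0: b→2  [1 exit(s)]
  2: ∅  [deadlock]
Path to 2: b

Answer: DEADLOCK at state 2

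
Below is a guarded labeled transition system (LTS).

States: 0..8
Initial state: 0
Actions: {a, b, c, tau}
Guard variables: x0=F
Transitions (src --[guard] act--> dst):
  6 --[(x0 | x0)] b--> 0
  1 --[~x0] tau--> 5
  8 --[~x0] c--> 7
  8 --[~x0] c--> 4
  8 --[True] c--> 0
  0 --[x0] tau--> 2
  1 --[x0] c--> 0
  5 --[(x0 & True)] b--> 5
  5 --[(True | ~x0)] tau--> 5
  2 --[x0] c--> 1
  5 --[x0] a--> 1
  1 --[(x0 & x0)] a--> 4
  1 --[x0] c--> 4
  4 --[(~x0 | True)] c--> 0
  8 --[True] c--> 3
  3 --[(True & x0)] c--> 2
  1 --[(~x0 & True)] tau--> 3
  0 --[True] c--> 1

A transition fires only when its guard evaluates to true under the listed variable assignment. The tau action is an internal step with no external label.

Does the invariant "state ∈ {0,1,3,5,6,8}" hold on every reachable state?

Answer: INVARIANT HOLDS

Analysis:
Safe = {0,1,3,5,6,8}
Reach set: {0,1,3,5}
  0: ✓
  1: ✓
  3: ✓
  5: ✓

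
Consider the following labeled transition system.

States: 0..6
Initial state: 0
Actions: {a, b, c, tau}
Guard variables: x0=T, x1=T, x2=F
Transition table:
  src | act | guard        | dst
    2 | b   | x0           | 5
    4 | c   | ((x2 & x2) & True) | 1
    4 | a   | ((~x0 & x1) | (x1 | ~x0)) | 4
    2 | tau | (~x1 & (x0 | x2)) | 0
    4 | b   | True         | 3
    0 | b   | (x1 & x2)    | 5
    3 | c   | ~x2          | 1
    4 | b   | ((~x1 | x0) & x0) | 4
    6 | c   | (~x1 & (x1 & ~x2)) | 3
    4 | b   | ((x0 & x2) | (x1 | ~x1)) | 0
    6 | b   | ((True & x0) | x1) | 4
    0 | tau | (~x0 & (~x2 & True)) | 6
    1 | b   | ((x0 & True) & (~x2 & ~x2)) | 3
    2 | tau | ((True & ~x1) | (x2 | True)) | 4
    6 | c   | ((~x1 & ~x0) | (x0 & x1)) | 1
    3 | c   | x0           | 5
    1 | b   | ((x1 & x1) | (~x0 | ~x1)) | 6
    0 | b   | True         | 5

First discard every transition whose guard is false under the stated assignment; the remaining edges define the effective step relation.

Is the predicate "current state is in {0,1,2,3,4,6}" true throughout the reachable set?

Answer: INVARIANT VIOLATED at state 5

Analysis:
Allowed set {0,1,2,3,4,6}
Reach set: {0,5}
  0: ✓
  5: VIOLATES
reach 5 via b — violates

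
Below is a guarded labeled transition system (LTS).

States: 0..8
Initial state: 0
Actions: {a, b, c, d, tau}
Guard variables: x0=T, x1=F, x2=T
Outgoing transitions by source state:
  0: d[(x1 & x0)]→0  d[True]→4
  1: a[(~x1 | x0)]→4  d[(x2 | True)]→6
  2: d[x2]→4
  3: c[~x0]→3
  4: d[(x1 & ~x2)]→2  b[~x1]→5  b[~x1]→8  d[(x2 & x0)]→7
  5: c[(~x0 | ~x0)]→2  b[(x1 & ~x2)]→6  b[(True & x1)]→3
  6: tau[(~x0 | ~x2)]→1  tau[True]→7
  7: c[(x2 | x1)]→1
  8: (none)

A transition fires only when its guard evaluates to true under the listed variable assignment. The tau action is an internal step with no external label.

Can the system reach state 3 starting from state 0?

Answer: UNREACHABLE

Working:
After dropping false guards: 9 live edges.
depth 0: {0}
depth 1: {4}  now seen {0,4}
depth 2: {5,7,8}  now seen {0,4,5,7,8}
depth 3: {1}  now seen {0,1,4,5,7,8}
depth 4: {6}  now seen {0,1,4,5,6,7,8}
Reach set: {0,1,4,5,6,7,8}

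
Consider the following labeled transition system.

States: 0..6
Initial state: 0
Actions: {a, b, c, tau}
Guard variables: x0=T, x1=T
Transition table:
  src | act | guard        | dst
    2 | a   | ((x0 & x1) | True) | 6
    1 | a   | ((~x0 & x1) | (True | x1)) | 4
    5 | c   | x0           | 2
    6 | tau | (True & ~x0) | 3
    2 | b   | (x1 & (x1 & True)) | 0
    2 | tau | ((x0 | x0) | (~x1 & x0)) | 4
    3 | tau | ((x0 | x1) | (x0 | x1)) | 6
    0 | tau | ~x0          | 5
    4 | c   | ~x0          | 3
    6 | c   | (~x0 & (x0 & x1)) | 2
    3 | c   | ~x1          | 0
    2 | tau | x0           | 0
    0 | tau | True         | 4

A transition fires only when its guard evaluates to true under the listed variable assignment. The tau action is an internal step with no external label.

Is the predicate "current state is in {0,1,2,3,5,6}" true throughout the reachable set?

Answer: INVARIANT VIOLATED at state 4

Working:
Safe = {0,1,2,3,5,6}
Reach set: {0,4}
  0: ✓
  4: ✗ unsafe
reach 4 via tau — violates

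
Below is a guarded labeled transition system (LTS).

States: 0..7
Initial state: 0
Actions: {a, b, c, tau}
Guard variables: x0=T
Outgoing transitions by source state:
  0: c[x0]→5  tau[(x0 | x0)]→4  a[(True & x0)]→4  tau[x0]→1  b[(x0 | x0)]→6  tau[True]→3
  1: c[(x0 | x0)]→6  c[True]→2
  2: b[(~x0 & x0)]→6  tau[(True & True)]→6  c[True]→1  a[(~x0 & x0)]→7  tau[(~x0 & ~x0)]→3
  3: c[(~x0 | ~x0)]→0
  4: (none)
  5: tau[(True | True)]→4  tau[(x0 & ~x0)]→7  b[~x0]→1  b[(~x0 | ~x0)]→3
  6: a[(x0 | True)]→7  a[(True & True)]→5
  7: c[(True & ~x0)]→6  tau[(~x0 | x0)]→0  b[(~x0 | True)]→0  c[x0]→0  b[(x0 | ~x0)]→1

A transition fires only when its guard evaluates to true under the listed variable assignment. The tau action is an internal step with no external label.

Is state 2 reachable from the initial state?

Answer: REACHABLE

Analysis:
17 transition(s) survive guard evaluation.
Layer 0: {0}
Layer 1: {1,3,4,5,6}  total {0,1,3,4,5,6}
Layer 2: {2,7}  total {0,1,2,3,4,5,6,7}
Reachable = {0,1,2,3,4,5,6,7}
witness 2: tau·c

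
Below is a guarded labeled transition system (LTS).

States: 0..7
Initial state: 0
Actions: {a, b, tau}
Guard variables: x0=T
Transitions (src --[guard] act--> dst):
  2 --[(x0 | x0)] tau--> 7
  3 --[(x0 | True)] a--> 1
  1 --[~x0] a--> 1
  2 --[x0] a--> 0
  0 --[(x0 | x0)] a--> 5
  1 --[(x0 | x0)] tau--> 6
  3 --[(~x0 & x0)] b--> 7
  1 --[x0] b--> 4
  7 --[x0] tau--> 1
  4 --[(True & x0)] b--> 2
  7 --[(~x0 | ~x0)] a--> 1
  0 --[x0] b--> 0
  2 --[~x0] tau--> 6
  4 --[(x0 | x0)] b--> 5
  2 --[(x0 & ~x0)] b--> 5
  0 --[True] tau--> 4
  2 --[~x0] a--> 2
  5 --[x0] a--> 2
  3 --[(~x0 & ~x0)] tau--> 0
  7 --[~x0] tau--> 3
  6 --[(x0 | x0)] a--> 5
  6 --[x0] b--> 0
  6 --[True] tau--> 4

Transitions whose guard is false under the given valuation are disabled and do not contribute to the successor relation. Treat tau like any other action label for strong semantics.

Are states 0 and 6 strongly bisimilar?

Answer: BISIMILAR

Trace:
Compute ~ classes (split until stable):
  π0 = {{0,1,2,3,4,5,6,7}}
  π1 = {{0,6},{1},{2},{3,5},{4},{7}}
  π2 = {{0,6},{1},{2},{3},{4},{5},{7}}
7 equivalence class(es) (converged in 3)
0∈{0,6}, 6∈{0,6}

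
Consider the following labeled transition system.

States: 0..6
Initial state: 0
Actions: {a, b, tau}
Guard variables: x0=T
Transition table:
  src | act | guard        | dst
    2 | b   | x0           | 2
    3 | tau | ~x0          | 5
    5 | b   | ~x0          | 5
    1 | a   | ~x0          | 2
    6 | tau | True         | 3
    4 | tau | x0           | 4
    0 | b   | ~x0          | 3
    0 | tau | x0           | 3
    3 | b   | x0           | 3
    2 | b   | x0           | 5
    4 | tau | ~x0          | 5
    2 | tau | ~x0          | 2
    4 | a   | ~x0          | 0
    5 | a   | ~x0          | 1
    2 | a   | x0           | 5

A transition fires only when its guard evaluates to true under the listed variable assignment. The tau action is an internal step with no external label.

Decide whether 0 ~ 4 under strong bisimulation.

Answer: NOT BISIMILAR

Working:
Bisimulation quotient by refinement:
  round 0: {{0,1,2,3,4,5,6}}
  round 1: {{0,4,6},{1,5},{2},{3}}
  round 2: {{0,6},{1,5},{2},{3},{4}}
stable after 3 split(s): 5 block(s)
0∈{0,6}, 4∈{4}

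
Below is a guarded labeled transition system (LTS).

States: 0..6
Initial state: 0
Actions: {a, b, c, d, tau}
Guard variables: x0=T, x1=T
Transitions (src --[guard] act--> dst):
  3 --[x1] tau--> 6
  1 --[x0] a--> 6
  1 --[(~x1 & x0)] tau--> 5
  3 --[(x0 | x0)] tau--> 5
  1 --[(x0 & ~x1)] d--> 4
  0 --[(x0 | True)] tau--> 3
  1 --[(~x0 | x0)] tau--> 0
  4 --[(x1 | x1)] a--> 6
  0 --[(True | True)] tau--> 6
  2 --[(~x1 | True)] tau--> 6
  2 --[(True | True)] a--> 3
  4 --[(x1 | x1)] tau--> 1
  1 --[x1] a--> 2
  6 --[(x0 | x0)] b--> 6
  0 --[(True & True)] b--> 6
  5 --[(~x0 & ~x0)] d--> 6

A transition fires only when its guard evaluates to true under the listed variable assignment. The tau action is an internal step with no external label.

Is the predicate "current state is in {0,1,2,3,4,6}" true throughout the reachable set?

Answer: INVARIANT VIOLATED at state 5

Analysis:
Inv-set: {0,1,2,3,4,6}
R = {0,3,5,6}
  0: ✓
  3: ✓
  5: ✗ unsafe
  6: ✓
counterexample path to 5: tau·tau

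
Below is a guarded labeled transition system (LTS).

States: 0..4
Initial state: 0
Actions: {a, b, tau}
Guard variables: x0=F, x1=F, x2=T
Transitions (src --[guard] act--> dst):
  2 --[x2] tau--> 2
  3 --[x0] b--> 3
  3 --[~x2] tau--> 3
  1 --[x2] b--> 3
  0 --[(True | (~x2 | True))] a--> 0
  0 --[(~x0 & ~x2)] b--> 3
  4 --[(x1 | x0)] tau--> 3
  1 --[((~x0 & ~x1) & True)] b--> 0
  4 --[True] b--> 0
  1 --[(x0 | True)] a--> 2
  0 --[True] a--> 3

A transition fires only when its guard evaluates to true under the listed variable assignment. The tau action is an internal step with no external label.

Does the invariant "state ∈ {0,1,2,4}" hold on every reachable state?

Inv-set: {0,1,2,4}
Reach set: {0,3}
  0: safe
  3: ✗ unsafe
counterexample path to 3: a

Answer: INVARIANT VIOLATED at state 3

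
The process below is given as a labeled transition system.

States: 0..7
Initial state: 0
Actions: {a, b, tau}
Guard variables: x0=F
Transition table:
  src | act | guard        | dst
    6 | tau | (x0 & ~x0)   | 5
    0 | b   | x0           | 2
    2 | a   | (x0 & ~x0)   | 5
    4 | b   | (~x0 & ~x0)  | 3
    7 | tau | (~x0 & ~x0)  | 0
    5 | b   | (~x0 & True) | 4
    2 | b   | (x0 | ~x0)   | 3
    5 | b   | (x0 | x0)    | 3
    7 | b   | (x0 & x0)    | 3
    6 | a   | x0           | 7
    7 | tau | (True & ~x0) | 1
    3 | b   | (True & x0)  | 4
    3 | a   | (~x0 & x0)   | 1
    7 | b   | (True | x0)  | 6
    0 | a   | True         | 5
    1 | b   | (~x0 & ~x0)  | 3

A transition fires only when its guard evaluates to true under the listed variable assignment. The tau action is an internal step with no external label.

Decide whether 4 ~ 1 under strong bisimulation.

Answer: BISIMILAR

Working:
Bisimulation quotient by refinement:
  π0 = {{0,1,2,3,4,5,6,7}}
  π1 = {{0},{1,2,4,5},{3,6},{7}}
  π2 = {{0},{1,2,4},{3,6},{5},{7}}
Fixed point at round 3; 5 class(es).
4∈{1,2,4}, 1∈{1,2,4}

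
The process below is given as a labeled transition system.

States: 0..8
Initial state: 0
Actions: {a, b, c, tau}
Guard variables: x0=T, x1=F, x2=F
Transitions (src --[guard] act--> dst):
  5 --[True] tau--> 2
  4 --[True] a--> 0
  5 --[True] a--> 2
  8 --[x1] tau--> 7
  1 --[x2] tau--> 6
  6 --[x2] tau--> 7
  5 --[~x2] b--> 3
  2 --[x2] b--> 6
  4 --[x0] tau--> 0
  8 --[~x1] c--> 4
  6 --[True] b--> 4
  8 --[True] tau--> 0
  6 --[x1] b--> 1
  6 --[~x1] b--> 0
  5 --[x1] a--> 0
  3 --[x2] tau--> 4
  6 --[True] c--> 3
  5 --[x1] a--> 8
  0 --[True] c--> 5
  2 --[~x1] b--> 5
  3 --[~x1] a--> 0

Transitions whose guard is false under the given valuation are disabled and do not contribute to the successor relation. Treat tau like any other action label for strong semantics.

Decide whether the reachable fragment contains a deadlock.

Answer: DEADLOCK-FREE

Analysis:
Reachable = {0,2,3,5}
  0: c→5  [1 exit(s)]
  2: b→5  [1 exit(s)]
  3: a→0  [1 exit(s)]
  5: a→2  b→3  tau→2  [3 exit(s)]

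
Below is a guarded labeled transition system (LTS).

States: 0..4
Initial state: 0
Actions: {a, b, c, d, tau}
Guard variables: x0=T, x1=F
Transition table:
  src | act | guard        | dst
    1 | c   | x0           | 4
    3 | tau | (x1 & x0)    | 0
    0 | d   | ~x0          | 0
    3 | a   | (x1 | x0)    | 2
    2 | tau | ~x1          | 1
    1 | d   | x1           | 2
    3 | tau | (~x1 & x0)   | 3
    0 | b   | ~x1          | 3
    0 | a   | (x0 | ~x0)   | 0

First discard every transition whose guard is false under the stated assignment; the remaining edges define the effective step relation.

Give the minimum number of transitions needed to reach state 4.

Answer: 4

Trace:
Layered search for 4:
  L0 = {0}
  L1 = {3}
  L2 = {2}
  L3 = {1}
  L4 = {4}
depth(4)=4, e.g. b·a·tau·c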